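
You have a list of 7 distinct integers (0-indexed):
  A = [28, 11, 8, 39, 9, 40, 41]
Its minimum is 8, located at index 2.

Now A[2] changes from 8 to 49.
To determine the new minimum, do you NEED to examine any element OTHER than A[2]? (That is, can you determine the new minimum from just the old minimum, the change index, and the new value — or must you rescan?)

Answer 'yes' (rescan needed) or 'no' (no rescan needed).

Answer: yes

Derivation:
Old min = 8 at index 2
Change at index 2: 8 -> 49
Index 2 WAS the min and new value 49 > old min 8. Must rescan other elements to find the new min.
Needs rescan: yes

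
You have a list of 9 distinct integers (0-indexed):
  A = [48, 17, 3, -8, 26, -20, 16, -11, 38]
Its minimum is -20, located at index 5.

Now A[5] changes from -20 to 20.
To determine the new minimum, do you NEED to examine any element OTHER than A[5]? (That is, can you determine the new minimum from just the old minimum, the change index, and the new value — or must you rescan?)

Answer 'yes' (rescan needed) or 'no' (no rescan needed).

Old min = -20 at index 5
Change at index 5: -20 -> 20
Index 5 WAS the min and new value 20 > old min -20. Must rescan other elements to find the new min.
Needs rescan: yes

Answer: yes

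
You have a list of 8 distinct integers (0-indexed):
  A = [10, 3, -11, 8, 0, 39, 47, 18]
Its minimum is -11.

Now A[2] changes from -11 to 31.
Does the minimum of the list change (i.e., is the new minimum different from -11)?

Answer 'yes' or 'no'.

Answer: yes

Derivation:
Old min = -11
Change: A[2] -11 -> 31
Changed element was the min; new min must be rechecked.
New min = 0; changed? yes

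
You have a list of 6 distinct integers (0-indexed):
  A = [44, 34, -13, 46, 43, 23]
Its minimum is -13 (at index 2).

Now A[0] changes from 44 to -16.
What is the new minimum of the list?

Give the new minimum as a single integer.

Old min = -13 (at index 2)
Change: A[0] 44 -> -16
Changed element was NOT the old min.
  New min = min(old_min, new_val) = min(-13, -16) = -16

Answer: -16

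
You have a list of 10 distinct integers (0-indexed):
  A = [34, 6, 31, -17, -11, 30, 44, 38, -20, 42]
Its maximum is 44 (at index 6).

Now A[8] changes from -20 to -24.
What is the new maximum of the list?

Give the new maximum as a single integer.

Old max = 44 (at index 6)
Change: A[8] -20 -> -24
Changed element was NOT the old max.
  New max = max(old_max, new_val) = max(44, -24) = 44

Answer: 44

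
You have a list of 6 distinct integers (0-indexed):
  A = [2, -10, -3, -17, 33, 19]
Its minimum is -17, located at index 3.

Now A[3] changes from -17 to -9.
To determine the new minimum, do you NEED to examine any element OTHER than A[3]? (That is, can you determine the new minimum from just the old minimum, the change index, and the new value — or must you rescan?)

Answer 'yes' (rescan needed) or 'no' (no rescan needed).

Old min = -17 at index 3
Change at index 3: -17 -> -9
Index 3 WAS the min and new value -9 > old min -17. Must rescan other elements to find the new min.
Needs rescan: yes

Answer: yes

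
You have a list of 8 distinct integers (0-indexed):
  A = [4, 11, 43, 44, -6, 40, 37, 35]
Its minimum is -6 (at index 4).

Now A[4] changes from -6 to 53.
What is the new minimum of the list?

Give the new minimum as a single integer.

Old min = -6 (at index 4)
Change: A[4] -6 -> 53
Changed element WAS the min. Need to check: is 53 still <= all others?
  Min of remaining elements: 4
  New min = min(53, 4) = 4

Answer: 4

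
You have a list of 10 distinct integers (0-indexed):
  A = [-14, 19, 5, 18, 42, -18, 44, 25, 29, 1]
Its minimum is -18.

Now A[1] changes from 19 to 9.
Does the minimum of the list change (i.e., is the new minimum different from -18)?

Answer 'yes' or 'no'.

Old min = -18
Change: A[1] 19 -> 9
Changed element was NOT the min; min changes only if 9 < -18.
New min = -18; changed? no

Answer: no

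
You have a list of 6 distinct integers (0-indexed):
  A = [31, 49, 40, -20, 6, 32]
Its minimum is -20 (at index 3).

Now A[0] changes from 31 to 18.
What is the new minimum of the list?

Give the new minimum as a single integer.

Answer: -20

Derivation:
Old min = -20 (at index 3)
Change: A[0] 31 -> 18
Changed element was NOT the old min.
  New min = min(old_min, new_val) = min(-20, 18) = -20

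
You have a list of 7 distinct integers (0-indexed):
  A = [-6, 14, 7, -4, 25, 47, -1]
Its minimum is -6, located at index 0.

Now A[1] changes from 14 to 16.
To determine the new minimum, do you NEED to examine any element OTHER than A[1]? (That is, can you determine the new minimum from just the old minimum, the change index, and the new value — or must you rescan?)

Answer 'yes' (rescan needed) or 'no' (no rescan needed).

Old min = -6 at index 0
Change at index 1: 14 -> 16
Index 1 was NOT the min. New min = min(-6, 16). No rescan of other elements needed.
Needs rescan: no

Answer: no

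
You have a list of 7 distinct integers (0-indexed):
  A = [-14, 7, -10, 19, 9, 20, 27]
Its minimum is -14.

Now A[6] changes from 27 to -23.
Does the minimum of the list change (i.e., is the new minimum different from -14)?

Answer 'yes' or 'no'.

Answer: yes

Derivation:
Old min = -14
Change: A[6] 27 -> -23
Changed element was NOT the min; min changes only if -23 < -14.
New min = -23; changed? yes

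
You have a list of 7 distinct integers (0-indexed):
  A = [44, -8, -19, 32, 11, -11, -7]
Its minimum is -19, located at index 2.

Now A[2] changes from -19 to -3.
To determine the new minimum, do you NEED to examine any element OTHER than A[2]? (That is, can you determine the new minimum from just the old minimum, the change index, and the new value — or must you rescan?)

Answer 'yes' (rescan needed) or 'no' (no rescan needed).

Old min = -19 at index 2
Change at index 2: -19 -> -3
Index 2 WAS the min and new value -3 > old min -19. Must rescan other elements to find the new min.
Needs rescan: yes

Answer: yes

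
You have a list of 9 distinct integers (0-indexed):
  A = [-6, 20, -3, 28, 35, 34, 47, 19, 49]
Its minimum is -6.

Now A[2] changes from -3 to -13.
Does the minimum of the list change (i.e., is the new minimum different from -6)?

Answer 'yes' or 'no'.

Old min = -6
Change: A[2] -3 -> -13
Changed element was NOT the min; min changes only if -13 < -6.
New min = -13; changed? yes

Answer: yes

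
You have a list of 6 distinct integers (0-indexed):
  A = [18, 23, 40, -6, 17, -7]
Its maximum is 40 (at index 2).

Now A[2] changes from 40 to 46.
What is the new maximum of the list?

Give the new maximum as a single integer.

Old max = 40 (at index 2)
Change: A[2] 40 -> 46
Changed element WAS the max -> may need rescan.
  Max of remaining elements: 23
  New max = max(46, 23) = 46

Answer: 46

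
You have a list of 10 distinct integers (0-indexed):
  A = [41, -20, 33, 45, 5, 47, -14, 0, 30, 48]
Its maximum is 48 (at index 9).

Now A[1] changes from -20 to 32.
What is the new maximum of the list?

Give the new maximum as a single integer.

Old max = 48 (at index 9)
Change: A[1] -20 -> 32
Changed element was NOT the old max.
  New max = max(old_max, new_val) = max(48, 32) = 48

Answer: 48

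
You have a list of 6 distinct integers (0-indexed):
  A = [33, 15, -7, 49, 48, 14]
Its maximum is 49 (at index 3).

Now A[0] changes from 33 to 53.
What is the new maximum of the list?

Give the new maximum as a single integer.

Answer: 53

Derivation:
Old max = 49 (at index 3)
Change: A[0] 33 -> 53
Changed element was NOT the old max.
  New max = max(old_max, new_val) = max(49, 53) = 53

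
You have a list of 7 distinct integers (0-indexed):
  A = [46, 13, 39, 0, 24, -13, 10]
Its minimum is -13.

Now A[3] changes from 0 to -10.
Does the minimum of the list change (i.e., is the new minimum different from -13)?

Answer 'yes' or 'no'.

Answer: no

Derivation:
Old min = -13
Change: A[3] 0 -> -10
Changed element was NOT the min; min changes only if -10 < -13.
New min = -13; changed? no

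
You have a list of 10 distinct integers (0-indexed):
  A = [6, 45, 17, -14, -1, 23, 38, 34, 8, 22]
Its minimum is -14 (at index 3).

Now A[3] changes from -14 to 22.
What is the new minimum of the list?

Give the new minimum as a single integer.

Old min = -14 (at index 3)
Change: A[3] -14 -> 22
Changed element WAS the min. Need to check: is 22 still <= all others?
  Min of remaining elements: -1
  New min = min(22, -1) = -1

Answer: -1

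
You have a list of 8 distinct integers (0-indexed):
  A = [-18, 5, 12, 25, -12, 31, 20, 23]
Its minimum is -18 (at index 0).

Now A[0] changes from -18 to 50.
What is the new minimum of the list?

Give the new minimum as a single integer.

Answer: -12

Derivation:
Old min = -18 (at index 0)
Change: A[0] -18 -> 50
Changed element WAS the min. Need to check: is 50 still <= all others?
  Min of remaining elements: -12
  New min = min(50, -12) = -12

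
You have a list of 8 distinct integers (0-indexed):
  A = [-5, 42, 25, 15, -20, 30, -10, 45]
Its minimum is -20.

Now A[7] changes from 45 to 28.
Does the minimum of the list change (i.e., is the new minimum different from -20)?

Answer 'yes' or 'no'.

Answer: no

Derivation:
Old min = -20
Change: A[7] 45 -> 28
Changed element was NOT the min; min changes only if 28 < -20.
New min = -20; changed? no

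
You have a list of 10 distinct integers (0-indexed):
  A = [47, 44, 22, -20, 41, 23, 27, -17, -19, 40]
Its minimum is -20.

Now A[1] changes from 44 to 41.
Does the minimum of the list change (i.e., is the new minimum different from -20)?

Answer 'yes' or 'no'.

Answer: no

Derivation:
Old min = -20
Change: A[1] 44 -> 41
Changed element was NOT the min; min changes only if 41 < -20.
New min = -20; changed? no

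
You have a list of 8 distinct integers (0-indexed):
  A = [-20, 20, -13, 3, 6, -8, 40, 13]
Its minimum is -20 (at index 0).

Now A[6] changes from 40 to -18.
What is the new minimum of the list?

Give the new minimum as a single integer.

Answer: -20

Derivation:
Old min = -20 (at index 0)
Change: A[6] 40 -> -18
Changed element was NOT the old min.
  New min = min(old_min, new_val) = min(-20, -18) = -20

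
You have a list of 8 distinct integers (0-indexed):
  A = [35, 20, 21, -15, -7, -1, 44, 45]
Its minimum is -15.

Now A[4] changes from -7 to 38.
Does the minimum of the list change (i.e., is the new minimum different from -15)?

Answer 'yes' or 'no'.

Answer: no

Derivation:
Old min = -15
Change: A[4] -7 -> 38
Changed element was NOT the min; min changes only if 38 < -15.
New min = -15; changed? no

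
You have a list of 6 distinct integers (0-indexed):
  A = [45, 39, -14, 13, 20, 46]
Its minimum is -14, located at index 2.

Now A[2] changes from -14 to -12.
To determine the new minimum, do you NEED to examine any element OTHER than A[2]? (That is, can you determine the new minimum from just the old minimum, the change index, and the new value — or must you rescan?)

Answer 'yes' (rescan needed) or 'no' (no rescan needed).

Old min = -14 at index 2
Change at index 2: -14 -> -12
Index 2 WAS the min and new value -12 > old min -14. Must rescan other elements to find the new min.
Needs rescan: yes

Answer: yes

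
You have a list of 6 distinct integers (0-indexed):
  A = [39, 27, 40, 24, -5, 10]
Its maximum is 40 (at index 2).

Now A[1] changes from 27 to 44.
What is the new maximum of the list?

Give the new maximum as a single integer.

Old max = 40 (at index 2)
Change: A[1] 27 -> 44
Changed element was NOT the old max.
  New max = max(old_max, new_val) = max(40, 44) = 44

Answer: 44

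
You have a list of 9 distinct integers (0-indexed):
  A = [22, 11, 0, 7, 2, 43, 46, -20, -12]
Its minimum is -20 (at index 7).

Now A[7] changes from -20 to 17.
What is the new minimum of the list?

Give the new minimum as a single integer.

Answer: -12

Derivation:
Old min = -20 (at index 7)
Change: A[7] -20 -> 17
Changed element WAS the min. Need to check: is 17 still <= all others?
  Min of remaining elements: -12
  New min = min(17, -12) = -12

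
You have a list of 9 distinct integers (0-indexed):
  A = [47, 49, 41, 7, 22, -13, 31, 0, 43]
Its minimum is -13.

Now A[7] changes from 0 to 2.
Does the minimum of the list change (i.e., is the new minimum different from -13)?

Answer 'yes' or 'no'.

Old min = -13
Change: A[7] 0 -> 2
Changed element was NOT the min; min changes only if 2 < -13.
New min = -13; changed? no

Answer: no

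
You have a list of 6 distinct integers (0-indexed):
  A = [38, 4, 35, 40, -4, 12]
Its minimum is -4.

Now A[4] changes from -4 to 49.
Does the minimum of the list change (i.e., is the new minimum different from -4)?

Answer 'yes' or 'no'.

Old min = -4
Change: A[4] -4 -> 49
Changed element was the min; new min must be rechecked.
New min = 4; changed? yes

Answer: yes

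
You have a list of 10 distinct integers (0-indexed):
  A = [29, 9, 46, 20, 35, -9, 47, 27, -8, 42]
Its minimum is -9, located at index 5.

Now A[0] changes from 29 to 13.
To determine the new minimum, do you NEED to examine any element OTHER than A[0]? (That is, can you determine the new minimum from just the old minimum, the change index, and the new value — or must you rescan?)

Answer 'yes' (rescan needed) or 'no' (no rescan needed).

Old min = -9 at index 5
Change at index 0: 29 -> 13
Index 0 was NOT the min. New min = min(-9, 13). No rescan of other elements needed.
Needs rescan: no

Answer: no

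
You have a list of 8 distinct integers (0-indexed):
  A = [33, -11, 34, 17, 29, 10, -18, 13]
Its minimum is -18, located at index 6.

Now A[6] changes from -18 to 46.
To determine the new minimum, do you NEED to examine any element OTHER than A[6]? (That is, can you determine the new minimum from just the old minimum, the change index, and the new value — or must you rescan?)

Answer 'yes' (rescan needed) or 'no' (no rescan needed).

Answer: yes

Derivation:
Old min = -18 at index 6
Change at index 6: -18 -> 46
Index 6 WAS the min and new value 46 > old min -18. Must rescan other elements to find the new min.
Needs rescan: yes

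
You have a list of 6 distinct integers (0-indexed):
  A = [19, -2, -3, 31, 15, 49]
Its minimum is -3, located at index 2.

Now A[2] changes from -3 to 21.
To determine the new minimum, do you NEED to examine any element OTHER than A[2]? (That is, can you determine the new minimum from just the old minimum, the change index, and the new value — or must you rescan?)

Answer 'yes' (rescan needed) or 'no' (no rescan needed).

Old min = -3 at index 2
Change at index 2: -3 -> 21
Index 2 WAS the min and new value 21 > old min -3. Must rescan other elements to find the new min.
Needs rescan: yes

Answer: yes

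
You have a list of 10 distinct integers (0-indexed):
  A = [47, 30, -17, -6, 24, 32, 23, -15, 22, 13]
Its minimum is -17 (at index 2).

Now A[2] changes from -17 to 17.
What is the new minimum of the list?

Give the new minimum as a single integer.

Old min = -17 (at index 2)
Change: A[2] -17 -> 17
Changed element WAS the min. Need to check: is 17 still <= all others?
  Min of remaining elements: -15
  New min = min(17, -15) = -15

Answer: -15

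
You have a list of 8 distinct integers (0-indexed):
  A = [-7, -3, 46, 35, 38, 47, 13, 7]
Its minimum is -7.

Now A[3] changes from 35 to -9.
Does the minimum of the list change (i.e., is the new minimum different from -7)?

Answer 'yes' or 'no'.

Old min = -7
Change: A[3] 35 -> -9
Changed element was NOT the min; min changes only if -9 < -7.
New min = -9; changed? yes

Answer: yes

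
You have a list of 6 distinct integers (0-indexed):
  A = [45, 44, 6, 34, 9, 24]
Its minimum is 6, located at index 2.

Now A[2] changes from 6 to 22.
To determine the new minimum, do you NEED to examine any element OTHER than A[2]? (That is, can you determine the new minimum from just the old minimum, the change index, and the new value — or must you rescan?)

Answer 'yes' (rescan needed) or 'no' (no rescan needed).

Answer: yes

Derivation:
Old min = 6 at index 2
Change at index 2: 6 -> 22
Index 2 WAS the min and new value 22 > old min 6. Must rescan other elements to find the new min.
Needs rescan: yes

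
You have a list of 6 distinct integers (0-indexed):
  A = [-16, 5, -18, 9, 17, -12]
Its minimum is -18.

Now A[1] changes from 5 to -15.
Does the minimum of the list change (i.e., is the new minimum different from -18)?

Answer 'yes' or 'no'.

Old min = -18
Change: A[1] 5 -> -15
Changed element was NOT the min; min changes only if -15 < -18.
New min = -18; changed? no

Answer: no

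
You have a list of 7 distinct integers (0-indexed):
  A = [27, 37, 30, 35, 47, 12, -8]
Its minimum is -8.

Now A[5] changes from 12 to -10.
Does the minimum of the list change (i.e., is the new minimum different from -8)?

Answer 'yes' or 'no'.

Old min = -8
Change: A[5] 12 -> -10
Changed element was NOT the min; min changes only if -10 < -8.
New min = -10; changed? yes

Answer: yes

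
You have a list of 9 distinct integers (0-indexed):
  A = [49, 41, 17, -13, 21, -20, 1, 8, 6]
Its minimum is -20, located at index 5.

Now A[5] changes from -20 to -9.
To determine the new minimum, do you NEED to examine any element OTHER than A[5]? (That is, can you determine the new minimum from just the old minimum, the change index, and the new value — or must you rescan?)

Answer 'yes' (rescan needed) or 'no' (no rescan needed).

Answer: yes

Derivation:
Old min = -20 at index 5
Change at index 5: -20 -> -9
Index 5 WAS the min and new value -9 > old min -20. Must rescan other elements to find the new min.
Needs rescan: yes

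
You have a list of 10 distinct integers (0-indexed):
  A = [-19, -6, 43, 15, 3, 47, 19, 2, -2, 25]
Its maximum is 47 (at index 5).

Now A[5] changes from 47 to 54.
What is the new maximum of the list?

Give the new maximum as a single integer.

Old max = 47 (at index 5)
Change: A[5] 47 -> 54
Changed element WAS the max -> may need rescan.
  Max of remaining elements: 43
  New max = max(54, 43) = 54

Answer: 54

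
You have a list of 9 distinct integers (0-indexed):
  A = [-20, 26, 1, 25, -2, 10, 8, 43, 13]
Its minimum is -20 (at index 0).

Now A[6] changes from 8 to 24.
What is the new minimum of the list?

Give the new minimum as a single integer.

Old min = -20 (at index 0)
Change: A[6] 8 -> 24
Changed element was NOT the old min.
  New min = min(old_min, new_val) = min(-20, 24) = -20

Answer: -20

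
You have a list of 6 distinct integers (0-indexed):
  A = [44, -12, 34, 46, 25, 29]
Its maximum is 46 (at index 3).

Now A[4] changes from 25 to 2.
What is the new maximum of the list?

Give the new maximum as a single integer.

Old max = 46 (at index 3)
Change: A[4] 25 -> 2
Changed element was NOT the old max.
  New max = max(old_max, new_val) = max(46, 2) = 46

Answer: 46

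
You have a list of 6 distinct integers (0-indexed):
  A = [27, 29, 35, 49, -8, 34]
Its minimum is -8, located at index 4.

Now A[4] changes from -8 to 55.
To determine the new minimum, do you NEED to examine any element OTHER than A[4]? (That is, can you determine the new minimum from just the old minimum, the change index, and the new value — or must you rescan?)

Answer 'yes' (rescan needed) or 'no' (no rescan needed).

Old min = -8 at index 4
Change at index 4: -8 -> 55
Index 4 WAS the min and new value 55 > old min -8. Must rescan other elements to find the new min.
Needs rescan: yes

Answer: yes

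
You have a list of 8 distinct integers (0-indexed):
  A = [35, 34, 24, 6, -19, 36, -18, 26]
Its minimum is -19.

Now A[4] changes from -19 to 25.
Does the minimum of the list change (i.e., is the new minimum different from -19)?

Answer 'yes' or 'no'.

Answer: yes

Derivation:
Old min = -19
Change: A[4] -19 -> 25
Changed element was the min; new min must be rechecked.
New min = -18; changed? yes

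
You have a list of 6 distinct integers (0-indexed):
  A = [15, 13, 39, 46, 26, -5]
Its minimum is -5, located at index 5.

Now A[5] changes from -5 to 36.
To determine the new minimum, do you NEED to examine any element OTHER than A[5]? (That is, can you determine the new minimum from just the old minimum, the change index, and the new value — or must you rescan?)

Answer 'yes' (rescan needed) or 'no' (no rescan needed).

Answer: yes

Derivation:
Old min = -5 at index 5
Change at index 5: -5 -> 36
Index 5 WAS the min and new value 36 > old min -5. Must rescan other elements to find the new min.
Needs rescan: yes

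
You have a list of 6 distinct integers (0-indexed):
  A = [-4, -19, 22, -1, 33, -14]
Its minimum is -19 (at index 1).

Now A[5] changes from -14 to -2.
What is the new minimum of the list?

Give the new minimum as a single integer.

Old min = -19 (at index 1)
Change: A[5] -14 -> -2
Changed element was NOT the old min.
  New min = min(old_min, new_val) = min(-19, -2) = -19

Answer: -19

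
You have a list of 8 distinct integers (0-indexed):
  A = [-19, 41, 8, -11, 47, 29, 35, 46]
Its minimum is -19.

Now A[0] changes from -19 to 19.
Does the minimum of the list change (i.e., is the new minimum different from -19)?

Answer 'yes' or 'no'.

Old min = -19
Change: A[0] -19 -> 19
Changed element was the min; new min must be rechecked.
New min = -11; changed? yes

Answer: yes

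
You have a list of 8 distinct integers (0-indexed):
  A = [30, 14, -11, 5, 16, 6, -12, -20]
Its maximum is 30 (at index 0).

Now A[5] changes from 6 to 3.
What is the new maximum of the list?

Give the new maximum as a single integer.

Answer: 30

Derivation:
Old max = 30 (at index 0)
Change: A[5] 6 -> 3
Changed element was NOT the old max.
  New max = max(old_max, new_val) = max(30, 3) = 30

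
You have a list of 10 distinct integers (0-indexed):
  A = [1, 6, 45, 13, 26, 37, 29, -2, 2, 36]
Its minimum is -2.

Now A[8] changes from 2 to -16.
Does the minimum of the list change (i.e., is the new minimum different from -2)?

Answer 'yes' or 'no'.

Answer: yes

Derivation:
Old min = -2
Change: A[8] 2 -> -16
Changed element was NOT the min; min changes only if -16 < -2.
New min = -16; changed? yes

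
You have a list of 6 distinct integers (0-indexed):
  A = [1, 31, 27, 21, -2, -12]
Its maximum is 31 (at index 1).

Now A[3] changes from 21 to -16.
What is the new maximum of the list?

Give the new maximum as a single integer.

Answer: 31

Derivation:
Old max = 31 (at index 1)
Change: A[3] 21 -> -16
Changed element was NOT the old max.
  New max = max(old_max, new_val) = max(31, -16) = 31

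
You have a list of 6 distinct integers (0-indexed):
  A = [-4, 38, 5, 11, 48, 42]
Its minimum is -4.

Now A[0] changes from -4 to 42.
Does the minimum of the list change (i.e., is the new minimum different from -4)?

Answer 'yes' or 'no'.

Old min = -4
Change: A[0] -4 -> 42
Changed element was the min; new min must be rechecked.
New min = 5; changed? yes

Answer: yes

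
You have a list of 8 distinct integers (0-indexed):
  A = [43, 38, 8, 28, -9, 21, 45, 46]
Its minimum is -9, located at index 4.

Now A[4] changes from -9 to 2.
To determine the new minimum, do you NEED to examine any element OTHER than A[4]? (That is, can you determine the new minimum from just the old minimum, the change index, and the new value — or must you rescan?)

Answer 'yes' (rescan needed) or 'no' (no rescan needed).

Answer: yes

Derivation:
Old min = -9 at index 4
Change at index 4: -9 -> 2
Index 4 WAS the min and new value 2 > old min -9. Must rescan other elements to find the new min.
Needs rescan: yes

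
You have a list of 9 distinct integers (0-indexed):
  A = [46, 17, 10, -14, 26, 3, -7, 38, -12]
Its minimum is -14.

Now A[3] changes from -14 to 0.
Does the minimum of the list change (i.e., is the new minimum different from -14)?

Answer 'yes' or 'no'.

Old min = -14
Change: A[3] -14 -> 0
Changed element was the min; new min must be rechecked.
New min = -12; changed? yes

Answer: yes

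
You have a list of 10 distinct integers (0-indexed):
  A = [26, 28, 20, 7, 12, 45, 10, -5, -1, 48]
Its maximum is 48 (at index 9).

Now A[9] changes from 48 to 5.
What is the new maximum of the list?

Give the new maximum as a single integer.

Old max = 48 (at index 9)
Change: A[9] 48 -> 5
Changed element WAS the max -> may need rescan.
  Max of remaining elements: 45
  New max = max(5, 45) = 45

Answer: 45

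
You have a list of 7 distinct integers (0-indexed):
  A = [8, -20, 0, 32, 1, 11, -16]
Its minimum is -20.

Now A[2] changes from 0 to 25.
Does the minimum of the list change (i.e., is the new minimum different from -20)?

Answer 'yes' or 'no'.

Answer: no

Derivation:
Old min = -20
Change: A[2] 0 -> 25
Changed element was NOT the min; min changes only if 25 < -20.
New min = -20; changed? no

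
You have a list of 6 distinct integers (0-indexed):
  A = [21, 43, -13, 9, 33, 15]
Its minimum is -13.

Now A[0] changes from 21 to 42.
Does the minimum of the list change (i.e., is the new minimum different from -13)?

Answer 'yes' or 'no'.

Answer: no

Derivation:
Old min = -13
Change: A[0] 21 -> 42
Changed element was NOT the min; min changes only if 42 < -13.
New min = -13; changed? no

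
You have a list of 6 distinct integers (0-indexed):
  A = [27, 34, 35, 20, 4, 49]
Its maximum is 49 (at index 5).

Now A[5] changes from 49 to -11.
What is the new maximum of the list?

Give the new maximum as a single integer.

Old max = 49 (at index 5)
Change: A[5] 49 -> -11
Changed element WAS the max -> may need rescan.
  Max of remaining elements: 35
  New max = max(-11, 35) = 35

Answer: 35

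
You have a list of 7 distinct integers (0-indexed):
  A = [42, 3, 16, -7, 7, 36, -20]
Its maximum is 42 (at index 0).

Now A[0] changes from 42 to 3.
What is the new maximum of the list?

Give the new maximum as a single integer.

Answer: 36

Derivation:
Old max = 42 (at index 0)
Change: A[0] 42 -> 3
Changed element WAS the max -> may need rescan.
  Max of remaining elements: 36
  New max = max(3, 36) = 36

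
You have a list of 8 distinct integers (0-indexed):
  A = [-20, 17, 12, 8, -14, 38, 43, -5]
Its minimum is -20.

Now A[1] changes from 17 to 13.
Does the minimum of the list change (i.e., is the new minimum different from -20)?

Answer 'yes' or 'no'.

Old min = -20
Change: A[1] 17 -> 13
Changed element was NOT the min; min changes only if 13 < -20.
New min = -20; changed? no

Answer: no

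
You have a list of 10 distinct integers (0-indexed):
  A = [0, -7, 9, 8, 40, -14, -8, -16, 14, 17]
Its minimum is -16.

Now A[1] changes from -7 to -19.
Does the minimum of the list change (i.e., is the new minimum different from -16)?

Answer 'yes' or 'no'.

Old min = -16
Change: A[1] -7 -> -19
Changed element was NOT the min; min changes only if -19 < -16.
New min = -19; changed? yes

Answer: yes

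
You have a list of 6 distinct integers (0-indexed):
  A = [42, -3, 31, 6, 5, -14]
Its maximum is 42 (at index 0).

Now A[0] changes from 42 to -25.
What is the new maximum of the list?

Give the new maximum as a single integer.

Answer: 31

Derivation:
Old max = 42 (at index 0)
Change: A[0] 42 -> -25
Changed element WAS the max -> may need rescan.
  Max of remaining elements: 31
  New max = max(-25, 31) = 31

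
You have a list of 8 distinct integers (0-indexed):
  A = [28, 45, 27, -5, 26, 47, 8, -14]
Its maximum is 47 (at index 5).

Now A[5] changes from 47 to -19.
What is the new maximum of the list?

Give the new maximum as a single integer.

Old max = 47 (at index 5)
Change: A[5] 47 -> -19
Changed element WAS the max -> may need rescan.
  Max of remaining elements: 45
  New max = max(-19, 45) = 45

Answer: 45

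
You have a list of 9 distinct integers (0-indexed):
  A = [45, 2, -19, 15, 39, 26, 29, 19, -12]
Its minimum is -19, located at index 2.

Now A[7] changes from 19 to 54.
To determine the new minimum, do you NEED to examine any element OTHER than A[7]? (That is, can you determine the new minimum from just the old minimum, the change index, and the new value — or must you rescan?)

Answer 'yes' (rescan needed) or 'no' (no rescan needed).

Answer: no

Derivation:
Old min = -19 at index 2
Change at index 7: 19 -> 54
Index 7 was NOT the min. New min = min(-19, 54). No rescan of other elements needed.
Needs rescan: no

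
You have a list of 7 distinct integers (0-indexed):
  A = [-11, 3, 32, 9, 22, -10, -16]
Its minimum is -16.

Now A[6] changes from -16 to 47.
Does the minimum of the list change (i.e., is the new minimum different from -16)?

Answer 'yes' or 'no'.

Answer: yes

Derivation:
Old min = -16
Change: A[6] -16 -> 47
Changed element was the min; new min must be rechecked.
New min = -11; changed? yes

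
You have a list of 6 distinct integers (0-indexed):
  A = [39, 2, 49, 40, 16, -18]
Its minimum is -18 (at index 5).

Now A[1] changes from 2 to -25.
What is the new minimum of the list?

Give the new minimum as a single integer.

Old min = -18 (at index 5)
Change: A[1] 2 -> -25
Changed element was NOT the old min.
  New min = min(old_min, new_val) = min(-18, -25) = -25

Answer: -25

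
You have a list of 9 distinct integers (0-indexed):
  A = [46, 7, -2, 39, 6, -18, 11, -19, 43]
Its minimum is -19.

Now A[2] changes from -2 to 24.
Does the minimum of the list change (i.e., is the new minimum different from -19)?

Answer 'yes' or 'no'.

Answer: no

Derivation:
Old min = -19
Change: A[2] -2 -> 24
Changed element was NOT the min; min changes only if 24 < -19.
New min = -19; changed? no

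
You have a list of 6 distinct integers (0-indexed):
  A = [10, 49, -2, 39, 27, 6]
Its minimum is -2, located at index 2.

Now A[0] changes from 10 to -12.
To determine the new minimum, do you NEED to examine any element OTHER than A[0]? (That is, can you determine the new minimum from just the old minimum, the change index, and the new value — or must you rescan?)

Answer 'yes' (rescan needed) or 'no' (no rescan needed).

Old min = -2 at index 2
Change at index 0: 10 -> -12
Index 0 was NOT the min. New min = min(-2, -12). No rescan of other elements needed.
Needs rescan: no

Answer: no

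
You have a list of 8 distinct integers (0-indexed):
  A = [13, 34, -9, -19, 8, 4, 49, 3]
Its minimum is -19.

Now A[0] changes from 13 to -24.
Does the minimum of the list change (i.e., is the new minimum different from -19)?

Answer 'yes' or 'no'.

Answer: yes

Derivation:
Old min = -19
Change: A[0] 13 -> -24
Changed element was NOT the min; min changes only if -24 < -19.
New min = -24; changed? yes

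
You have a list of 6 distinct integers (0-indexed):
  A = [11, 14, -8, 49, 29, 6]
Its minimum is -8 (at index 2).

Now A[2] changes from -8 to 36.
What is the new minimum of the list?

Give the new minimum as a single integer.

Answer: 6

Derivation:
Old min = -8 (at index 2)
Change: A[2] -8 -> 36
Changed element WAS the min. Need to check: is 36 still <= all others?
  Min of remaining elements: 6
  New min = min(36, 6) = 6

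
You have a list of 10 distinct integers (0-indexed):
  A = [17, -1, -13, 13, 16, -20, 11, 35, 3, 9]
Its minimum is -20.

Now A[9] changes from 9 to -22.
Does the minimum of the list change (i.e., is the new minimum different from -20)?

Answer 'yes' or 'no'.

Answer: yes

Derivation:
Old min = -20
Change: A[9] 9 -> -22
Changed element was NOT the min; min changes only if -22 < -20.
New min = -22; changed? yes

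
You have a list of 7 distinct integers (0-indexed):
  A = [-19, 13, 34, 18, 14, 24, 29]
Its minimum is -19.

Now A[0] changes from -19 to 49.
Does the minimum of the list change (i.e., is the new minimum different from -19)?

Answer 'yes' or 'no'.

Old min = -19
Change: A[0] -19 -> 49
Changed element was the min; new min must be rechecked.
New min = 13; changed? yes

Answer: yes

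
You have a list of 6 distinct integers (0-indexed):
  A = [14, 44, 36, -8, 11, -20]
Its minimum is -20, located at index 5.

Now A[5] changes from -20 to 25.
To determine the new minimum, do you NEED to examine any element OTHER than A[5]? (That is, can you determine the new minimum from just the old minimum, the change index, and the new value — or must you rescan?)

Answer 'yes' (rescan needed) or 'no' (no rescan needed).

Answer: yes

Derivation:
Old min = -20 at index 5
Change at index 5: -20 -> 25
Index 5 WAS the min and new value 25 > old min -20. Must rescan other elements to find the new min.
Needs rescan: yes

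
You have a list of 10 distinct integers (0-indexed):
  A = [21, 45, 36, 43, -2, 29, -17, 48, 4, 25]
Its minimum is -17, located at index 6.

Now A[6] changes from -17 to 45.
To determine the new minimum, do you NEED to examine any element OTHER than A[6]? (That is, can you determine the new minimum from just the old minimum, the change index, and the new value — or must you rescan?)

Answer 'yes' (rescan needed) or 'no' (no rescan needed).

Old min = -17 at index 6
Change at index 6: -17 -> 45
Index 6 WAS the min and new value 45 > old min -17. Must rescan other elements to find the new min.
Needs rescan: yes

Answer: yes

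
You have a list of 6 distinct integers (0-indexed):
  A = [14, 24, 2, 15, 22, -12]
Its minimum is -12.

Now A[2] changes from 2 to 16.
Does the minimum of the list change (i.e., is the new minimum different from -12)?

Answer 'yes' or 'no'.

Answer: no

Derivation:
Old min = -12
Change: A[2] 2 -> 16
Changed element was NOT the min; min changes only if 16 < -12.
New min = -12; changed? no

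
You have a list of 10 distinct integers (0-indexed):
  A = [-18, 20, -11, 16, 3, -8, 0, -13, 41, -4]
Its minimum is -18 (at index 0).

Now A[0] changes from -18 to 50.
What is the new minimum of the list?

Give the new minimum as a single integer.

Answer: -13

Derivation:
Old min = -18 (at index 0)
Change: A[0] -18 -> 50
Changed element WAS the min. Need to check: is 50 still <= all others?
  Min of remaining elements: -13
  New min = min(50, -13) = -13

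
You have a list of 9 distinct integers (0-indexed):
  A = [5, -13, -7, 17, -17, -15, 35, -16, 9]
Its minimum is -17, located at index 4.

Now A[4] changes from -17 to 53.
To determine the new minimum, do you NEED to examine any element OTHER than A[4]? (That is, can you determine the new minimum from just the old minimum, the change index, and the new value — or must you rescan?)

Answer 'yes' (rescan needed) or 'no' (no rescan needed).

Answer: yes

Derivation:
Old min = -17 at index 4
Change at index 4: -17 -> 53
Index 4 WAS the min and new value 53 > old min -17. Must rescan other elements to find the new min.
Needs rescan: yes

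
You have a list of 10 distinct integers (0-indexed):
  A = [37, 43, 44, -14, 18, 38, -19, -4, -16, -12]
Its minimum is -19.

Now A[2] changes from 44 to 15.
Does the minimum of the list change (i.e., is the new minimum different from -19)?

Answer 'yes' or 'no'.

Old min = -19
Change: A[2] 44 -> 15
Changed element was NOT the min; min changes only if 15 < -19.
New min = -19; changed? no

Answer: no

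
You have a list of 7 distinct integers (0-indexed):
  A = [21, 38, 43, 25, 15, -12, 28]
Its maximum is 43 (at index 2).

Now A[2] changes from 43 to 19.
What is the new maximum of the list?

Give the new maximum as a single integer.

Answer: 38

Derivation:
Old max = 43 (at index 2)
Change: A[2] 43 -> 19
Changed element WAS the max -> may need rescan.
  Max of remaining elements: 38
  New max = max(19, 38) = 38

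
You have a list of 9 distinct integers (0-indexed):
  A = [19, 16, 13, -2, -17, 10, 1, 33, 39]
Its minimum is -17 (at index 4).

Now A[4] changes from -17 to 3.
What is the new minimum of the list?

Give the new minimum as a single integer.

Old min = -17 (at index 4)
Change: A[4] -17 -> 3
Changed element WAS the min. Need to check: is 3 still <= all others?
  Min of remaining elements: -2
  New min = min(3, -2) = -2

Answer: -2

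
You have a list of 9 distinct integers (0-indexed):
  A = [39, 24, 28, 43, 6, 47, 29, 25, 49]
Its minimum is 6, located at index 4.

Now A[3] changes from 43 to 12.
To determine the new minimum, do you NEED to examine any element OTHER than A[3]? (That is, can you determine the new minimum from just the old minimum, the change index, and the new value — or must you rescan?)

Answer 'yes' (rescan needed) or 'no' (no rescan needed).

Old min = 6 at index 4
Change at index 3: 43 -> 12
Index 3 was NOT the min. New min = min(6, 12). No rescan of other elements needed.
Needs rescan: no

Answer: no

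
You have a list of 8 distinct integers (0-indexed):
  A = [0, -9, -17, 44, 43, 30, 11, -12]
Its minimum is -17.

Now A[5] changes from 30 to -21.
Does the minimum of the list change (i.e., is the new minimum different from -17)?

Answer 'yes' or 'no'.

Answer: yes

Derivation:
Old min = -17
Change: A[5] 30 -> -21
Changed element was NOT the min; min changes only if -21 < -17.
New min = -21; changed? yes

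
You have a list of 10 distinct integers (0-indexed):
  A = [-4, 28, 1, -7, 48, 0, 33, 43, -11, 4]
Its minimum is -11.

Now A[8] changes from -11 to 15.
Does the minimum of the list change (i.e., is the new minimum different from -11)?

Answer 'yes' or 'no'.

Answer: yes

Derivation:
Old min = -11
Change: A[8] -11 -> 15
Changed element was the min; new min must be rechecked.
New min = -7; changed? yes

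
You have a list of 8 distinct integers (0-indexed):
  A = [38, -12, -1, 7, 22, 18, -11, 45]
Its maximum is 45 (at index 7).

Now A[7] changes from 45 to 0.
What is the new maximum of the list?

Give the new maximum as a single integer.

Answer: 38

Derivation:
Old max = 45 (at index 7)
Change: A[7] 45 -> 0
Changed element WAS the max -> may need rescan.
  Max of remaining elements: 38
  New max = max(0, 38) = 38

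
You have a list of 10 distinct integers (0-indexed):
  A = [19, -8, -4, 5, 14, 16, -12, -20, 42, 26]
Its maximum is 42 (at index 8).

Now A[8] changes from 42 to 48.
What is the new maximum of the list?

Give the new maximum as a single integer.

Old max = 42 (at index 8)
Change: A[8] 42 -> 48
Changed element WAS the max -> may need rescan.
  Max of remaining elements: 26
  New max = max(48, 26) = 48

Answer: 48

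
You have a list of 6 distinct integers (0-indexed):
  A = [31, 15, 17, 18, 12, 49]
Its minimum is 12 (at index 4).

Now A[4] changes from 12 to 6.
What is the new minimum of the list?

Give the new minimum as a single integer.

Old min = 12 (at index 4)
Change: A[4] 12 -> 6
Changed element WAS the min. Need to check: is 6 still <= all others?
  Min of remaining elements: 15
  New min = min(6, 15) = 6

Answer: 6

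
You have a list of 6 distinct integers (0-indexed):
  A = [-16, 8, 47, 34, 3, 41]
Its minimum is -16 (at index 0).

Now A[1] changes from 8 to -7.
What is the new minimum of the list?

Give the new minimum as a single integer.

Old min = -16 (at index 0)
Change: A[1] 8 -> -7
Changed element was NOT the old min.
  New min = min(old_min, new_val) = min(-16, -7) = -16

Answer: -16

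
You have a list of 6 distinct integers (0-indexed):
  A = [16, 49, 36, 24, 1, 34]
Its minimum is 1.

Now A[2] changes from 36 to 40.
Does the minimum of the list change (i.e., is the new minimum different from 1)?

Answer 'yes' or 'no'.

Answer: no

Derivation:
Old min = 1
Change: A[2] 36 -> 40
Changed element was NOT the min; min changes only if 40 < 1.
New min = 1; changed? no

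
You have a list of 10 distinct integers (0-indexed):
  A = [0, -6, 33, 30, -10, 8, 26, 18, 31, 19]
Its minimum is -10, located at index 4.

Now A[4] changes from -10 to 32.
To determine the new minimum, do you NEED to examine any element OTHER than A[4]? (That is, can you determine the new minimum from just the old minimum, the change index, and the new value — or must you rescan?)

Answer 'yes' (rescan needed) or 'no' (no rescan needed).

Answer: yes

Derivation:
Old min = -10 at index 4
Change at index 4: -10 -> 32
Index 4 WAS the min and new value 32 > old min -10. Must rescan other elements to find the new min.
Needs rescan: yes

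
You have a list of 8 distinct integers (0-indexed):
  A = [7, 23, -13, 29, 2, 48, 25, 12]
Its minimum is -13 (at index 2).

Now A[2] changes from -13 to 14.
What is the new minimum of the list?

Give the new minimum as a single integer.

Old min = -13 (at index 2)
Change: A[2] -13 -> 14
Changed element WAS the min. Need to check: is 14 still <= all others?
  Min of remaining elements: 2
  New min = min(14, 2) = 2

Answer: 2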